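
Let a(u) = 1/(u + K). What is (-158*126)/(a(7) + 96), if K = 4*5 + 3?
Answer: -597240/2881 ≈ -207.30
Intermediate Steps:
K = 23 (K = 20 + 3 = 23)
a(u) = 1/(23 + u) (a(u) = 1/(u + 23) = 1/(23 + u))
(-158*126)/(a(7) + 96) = (-158*126)/(1/(23 + 7) + 96) = -19908/(1/30 + 96) = -19908/2881/30 = -19908*30/2881 = -597240/2881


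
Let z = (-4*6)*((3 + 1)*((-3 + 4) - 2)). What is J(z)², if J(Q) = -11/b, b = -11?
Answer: 1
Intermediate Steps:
z = 96 (z = -96*(1 - 2) = -96*(-1) = -24*(-4) = 96)
J(Q) = 1 (J(Q) = -11/(-11) = -11*(-1/11) = 1)
J(z)² = 1² = 1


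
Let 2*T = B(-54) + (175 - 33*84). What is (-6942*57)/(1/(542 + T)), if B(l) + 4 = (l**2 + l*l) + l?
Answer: -843026067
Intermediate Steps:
B(l) = -4 + l + 2*l**2 (B(l) = -4 + ((l**2 + l*l) + l) = -4 + ((l**2 + l**2) + l) = -4 + (2*l**2 + l) = -4 + (l + 2*l**2) = -4 + l + 2*l**2)
T = 3177/2 (T = ((-4 - 54 + 2*(-54)**2) + (175 - 33*84))/2 = ((-4 - 54 + 2*2916) + (175 - 2772))/2 = ((-4 - 54 + 5832) - 2597)/2 = (5774 - 2597)/2 = (1/2)*3177 = 3177/2 ≈ 1588.5)
(-6942*57)/(1/(542 + T)) = (-6942*57)/(1/(542 + 3177/2)) = -395694/(1/(4261/2)) = -395694/2/4261 = -395694*4261/2 = -843026067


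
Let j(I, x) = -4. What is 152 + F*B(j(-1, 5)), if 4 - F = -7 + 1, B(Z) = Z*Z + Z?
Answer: 272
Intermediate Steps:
B(Z) = Z + Z² (B(Z) = Z² + Z = Z + Z²)
F = 10 (F = 4 - (-7 + 1) = 4 - 1*(-6) = 4 + 6 = 10)
152 + F*B(j(-1, 5)) = 152 + 10*(-4*(1 - 4)) = 152 + 10*(-4*(-3)) = 152 + 10*12 = 152 + 120 = 272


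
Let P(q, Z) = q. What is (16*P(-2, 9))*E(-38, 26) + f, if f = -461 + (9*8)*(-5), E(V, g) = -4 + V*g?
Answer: 30923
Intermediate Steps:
f = -821 (f = -461 + 72*(-5) = -461 - 360 = -821)
(16*P(-2, 9))*E(-38, 26) + f = (16*(-2))*(-4 - 38*26) - 821 = -32*(-4 - 988) - 821 = -32*(-992) - 821 = 31744 - 821 = 30923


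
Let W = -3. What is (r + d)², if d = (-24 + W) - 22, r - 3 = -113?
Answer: 25281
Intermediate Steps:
r = -110 (r = 3 - 113 = -110)
d = -49 (d = (-24 - 3) - 22 = -27 - 22 = -49)
(r + d)² = (-110 - 49)² = (-159)² = 25281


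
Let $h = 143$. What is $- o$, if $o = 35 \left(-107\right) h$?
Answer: $535535$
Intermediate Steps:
$o = -535535$ ($o = 35 \left(-107\right) 143 = \left(-3745\right) 143 = -535535$)
$- o = \left(-1\right) \left(-535535\right) = 535535$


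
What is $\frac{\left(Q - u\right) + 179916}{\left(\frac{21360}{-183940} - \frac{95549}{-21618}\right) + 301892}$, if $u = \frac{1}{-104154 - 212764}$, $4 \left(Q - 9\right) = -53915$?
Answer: $\frac{10487757104123213241}{19022447813473976998} \approx 0.55134$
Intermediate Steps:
$Q = - \frac{53879}{4}$ ($Q = 9 + \frac{1}{4} \left(-53915\right) = 9 - \frac{53915}{4} = - \frac{53879}{4} \approx -13470.0$)
$u = - \frac{1}{316918}$ ($u = \frac{1}{-316918} = - \frac{1}{316918} \approx -3.1554 \cdot 10^{-6}$)
$\frac{\left(Q - u\right) + 179916}{\left(\frac{21360}{-183940} - \frac{95549}{-21618}\right) + 301892} = \frac{\left(- \frac{53879}{4} - - \frac{1}{316918}\right) + 179916}{\left(\frac{21360}{-183940} - \frac{95549}{-21618}\right) + 301892} = \frac{\left(- \frac{53879}{4} + \frac{1}{316918}\right) + 179916}{\left(21360 \left(- \frac{1}{183940}\right) - - \frac{95549}{21618}\right) + 301892} = \frac{- \frac{8537612459}{633836} + 179916}{\left(- \frac{1068}{9197} + \frac{95549}{21618}\right) + 301892} = \frac{105499625317}{633836 \left(\frac{855676129}{198820746} + 301892\right)} = \frac{105499625317}{633836 \cdot \frac{60023248327561}{198820746}} = \frac{105499625317}{633836} \cdot \frac{198820746}{60023248327561} = \frac{10487757104123213241}{19022447813473976998}$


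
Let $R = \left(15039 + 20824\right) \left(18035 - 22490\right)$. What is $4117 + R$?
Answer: $-159765548$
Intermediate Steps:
$R = -159769665$ ($R = 35863 \left(-4455\right) = -159769665$)
$4117 + R = 4117 - 159769665 = -159765548$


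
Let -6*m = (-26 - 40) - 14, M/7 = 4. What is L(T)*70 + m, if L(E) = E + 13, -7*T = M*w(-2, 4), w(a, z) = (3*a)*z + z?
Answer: 19570/3 ≈ 6523.3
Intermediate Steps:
w(a, z) = z + 3*a*z (w(a, z) = 3*a*z + z = z + 3*a*z)
M = 28 (M = 7*4 = 28)
T = 80 (T = -4*4*(1 + 3*(-2)) = -4*4*(1 - 6) = -4*4*(-5) = -4*(-20) = -⅐*(-560) = 80)
L(E) = 13 + E
m = 40/3 (m = -((-26 - 40) - 14)/6 = -(-66 - 14)/6 = -⅙*(-80) = 40/3 ≈ 13.333)
L(T)*70 + m = (13 + 80)*70 + 40/3 = 93*70 + 40/3 = 6510 + 40/3 = 19570/3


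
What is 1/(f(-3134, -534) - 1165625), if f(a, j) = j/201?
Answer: -67/78097053 ≈ -8.5791e-7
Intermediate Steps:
f(a, j) = j/201 (f(a, j) = j*(1/201) = j/201)
1/(f(-3134, -534) - 1165625) = 1/((1/201)*(-534) - 1165625) = 1/(-178/67 - 1165625) = 1/(-78097053/67) = -67/78097053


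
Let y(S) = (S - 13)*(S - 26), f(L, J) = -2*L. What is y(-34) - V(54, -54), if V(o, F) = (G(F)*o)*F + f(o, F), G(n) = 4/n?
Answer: 2712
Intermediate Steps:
y(S) = (-26 + S)*(-13 + S) (y(S) = (-13 + S)*(-26 + S) = (-26 + S)*(-13 + S))
V(o, F) = 2*o (V(o, F) = ((4/F)*o)*F - 2*o = (4*o/F)*F - 2*o = 4*o - 2*o = 2*o)
y(-34) - V(54, -54) = (338 + (-34)² - 39*(-34)) - 2*54 = (338 + 1156 + 1326) - 1*108 = 2820 - 108 = 2712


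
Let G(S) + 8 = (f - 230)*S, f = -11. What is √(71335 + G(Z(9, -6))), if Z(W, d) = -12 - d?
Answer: √72773 ≈ 269.76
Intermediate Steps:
G(S) = -8 - 241*S (G(S) = -8 + (-11 - 230)*S = -8 - 241*S)
√(71335 + G(Z(9, -6))) = √(71335 + (-8 - 241*(-12 - 1*(-6)))) = √(71335 + (-8 - 241*(-12 + 6))) = √(71335 + (-8 - 241*(-6))) = √(71335 + (-8 + 1446)) = √(71335 + 1438) = √72773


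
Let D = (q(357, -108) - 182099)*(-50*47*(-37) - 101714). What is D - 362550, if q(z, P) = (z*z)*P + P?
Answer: 205908701486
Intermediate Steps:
q(z, P) = P + P*z**2 (q(z, P) = z**2*P + P = P*z**2 + P = P + P*z**2)
D = 205909064036 (D = (-108*(1 + 357**2) - 182099)*(-50*47*(-37) - 101714) = (-108*(1 + 127449) - 182099)*(-2350*(-37) - 101714) = (-108*127450 - 182099)*(86950 - 101714) = (-13764600 - 182099)*(-14764) = -13946699*(-14764) = 205909064036)
D - 362550 = 205909064036 - 362550 = 205908701486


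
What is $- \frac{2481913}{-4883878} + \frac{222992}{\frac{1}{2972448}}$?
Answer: $\frac{3237191230131047161}{4883878} \approx 6.6283 \cdot 10^{11}$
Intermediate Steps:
$- \frac{2481913}{-4883878} + \frac{222992}{\frac{1}{2972448}} = \left(-2481913\right) \left(- \frac{1}{4883878}\right) + 222992 \frac{1}{\frac{1}{2972448}} = \frac{2481913}{4883878} + 222992 \cdot 2972448 = \frac{2481913}{4883878} + 662832124416 = \frac{3237191230131047161}{4883878}$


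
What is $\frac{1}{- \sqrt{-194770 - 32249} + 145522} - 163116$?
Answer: $- \frac{265714452066602}{1628990731} + \frac{i \sqrt{227019}}{21176879503} \approx -1.6312 \cdot 10^{5} + 2.2499 \cdot 10^{-8} i$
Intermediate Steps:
$\frac{1}{- \sqrt{-194770 - 32249} + 145522} - 163116 = \frac{1}{- \sqrt{-227019} + 145522} - 163116 = \frac{1}{- i \sqrt{227019} + 145522} - 163116 = \frac{1}{145522 - i \sqrt{227019}} - 163116 = -163116 + \frac{1}{145522 - i \sqrt{227019}}$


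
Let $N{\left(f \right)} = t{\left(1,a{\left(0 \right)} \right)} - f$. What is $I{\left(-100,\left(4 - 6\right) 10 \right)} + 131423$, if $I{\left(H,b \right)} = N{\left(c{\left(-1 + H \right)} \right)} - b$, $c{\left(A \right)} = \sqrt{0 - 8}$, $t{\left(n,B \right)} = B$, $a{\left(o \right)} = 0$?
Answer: $131443 - 2 i \sqrt{2} \approx 1.3144 \cdot 10^{5} - 2.8284 i$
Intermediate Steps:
$c{\left(A \right)} = 2 i \sqrt{2}$ ($c{\left(A \right)} = \sqrt{0 - 8} = \sqrt{-8} = 2 i \sqrt{2}$)
$N{\left(f \right)} = - f$ ($N{\left(f \right)} = 0 - f = - f$)
$I{\left(H,b \right)} = - b - 2 i \sqrt{2}$ ($I{\left(H,b \right)} = - 2 i \sqrt{2} - b = - b - 2 i \sqrt{2}$)
$I{\left(-100,\left(4 - 6\right) 10 \right)} + 131423 = \left(- \left(4 - 6\right) 10 - 2 i \sqrt{2}\right) + 131423 = \left(- \left(-2\right) 10 - 2 i \sqrt{2}\right) + 131423 = \left(\left(-1\right) \left(-20\right) - 2 i \sqrt{2}\right) + 131423 = \left(20 - 2 i \sqrt{2}\right) + 131423 = 131443 - 2 i \sqrt{2}$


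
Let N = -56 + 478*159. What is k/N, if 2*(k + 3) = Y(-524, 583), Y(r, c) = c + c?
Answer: 290/37973 ≈ 0.0076370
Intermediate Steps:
N = 75946 (N = -56 + 76002 = 75946)
Y(r, c) = 2*c
k = 580 (k = -3 + (2*583)/2 = -3 + (½)*1166 = -3 + 583 = 580)
k/N = 580/75946 = 580*(1/75946) = 290/37973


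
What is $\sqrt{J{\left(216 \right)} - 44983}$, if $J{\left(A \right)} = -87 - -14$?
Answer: $64 i \sqrt{11} \approx 212.26 i$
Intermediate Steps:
$J{\left(A \right)} = -73$ ($J{\left(A \right)} = -87 + 14 = -73$)
$\sqrt{J{\left(216 \right)} - 44983} = \sqrt{-73 - 44983} = \sqrt{-45056} = 64 i \sqrt{11}$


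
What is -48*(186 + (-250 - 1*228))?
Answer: 14016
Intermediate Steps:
-48*(186 + (-250 - 1*228)) = -48*(186 + (-250 - 228)) = -48*(186 - 478) = -48*(-292) = 14016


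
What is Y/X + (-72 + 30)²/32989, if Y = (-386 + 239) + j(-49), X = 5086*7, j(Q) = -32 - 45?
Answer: 3958028/83891027 ≈ 0.047181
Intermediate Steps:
j(Q) = -77
X = 35602
Y = -224 (Y = (-386 + 239) - 77 = -147 - 77 = -224)
Y/X + (-72 + 30)²/32989 = -224/35602 + (-72 + 30)²/32989 = -224*1/35602 + (-42)²*(1/32989) = -16/2543 + 1764*(1/32989) = -16/2543 + 1764/32989 = 3958028/83891027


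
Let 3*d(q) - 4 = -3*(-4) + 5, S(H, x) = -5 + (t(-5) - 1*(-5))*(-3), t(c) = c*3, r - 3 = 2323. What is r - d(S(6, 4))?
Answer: 2319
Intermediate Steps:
r = 2326 (r = 3 + 2323 = 2326)
t(c) = 3*c
S(H, x) = 25 (S(H, x) = -5 + (3*(-5) - 1*(-5))*(-3) = -5 + (-15 + 5)*(-3) = -5 - 10*(-3) = -5 + 30 = 25)
d(q) = 7 (d(q) = 4/3 + (-3*(-4) + 5)/3 = 4/3 + (12 + 5)/3 = 4/3 + (⅓)*17 = 4/3 + 17/3 = 7)
r - d(S(6, 4)) = 2326 - 1*7 = 2326 - 7 = 2319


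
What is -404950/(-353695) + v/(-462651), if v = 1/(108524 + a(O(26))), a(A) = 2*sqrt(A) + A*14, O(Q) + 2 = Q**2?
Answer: 21724165669033146105/18974512350738738269 + sqrt(674)/3218792295747252 ≈ 1.1449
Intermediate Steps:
O(Q) = -2 + Q**2
a(A) = 2*sqrt(A) + 14*A
v = 1/(117960 + 2*sqrt(674)) (v = 1/(108524 + (2*sqrt(-2 + 26**2) + 14*(-2 + 26**2))) = 1/(108524 + (2*sqrt(-2 + 676) + 14*(-2 + 676))) = 1/(108524 + (2*sqrt(674) + 14*674)) = 1/(108524 + (2*sqrt(674) + 9436)) = 1/(108524 + (9436 + 2*sqrt(674))) = 1/(117960 + 2*sqrt(674)) ≈ 8.4737e-6)
-404950/(-353695) + v/(-462651) = -404950/(-353695) + (14745/1739319863 - sqrt(674)/6957279452)/(-462651) = -404950*(-1/353695) + (14745/1739319863 - sqrt(674)/6957279452)*(-1/462651) = 80990/70739 + (-4915/268232691312271 + sqrt(674)/3218792295747252) = 21724165669033146105/18974512350738738269 + sqrt(674)/3218792295747252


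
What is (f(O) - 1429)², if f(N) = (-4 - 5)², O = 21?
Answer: 1817104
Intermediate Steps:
f(N) = 81 (f(N) = (-9)² = 81)
(f(O) - 1429)² = (81 - 1429)² = (-1348)² = 1817104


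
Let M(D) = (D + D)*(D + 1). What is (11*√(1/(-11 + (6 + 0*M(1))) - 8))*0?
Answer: 0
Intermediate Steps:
M(D) = 2*D*(1 + D) (M(D) = (2*D)*(1 + D) = 2*D*(1 + D))
(11*√(1/(-11 + (6 + 0*M(1))) - 8))*0 = (11*√(1/(-11 + (6 + 0*(2*1*(1 + 1)))) - 8))*0 = (11*√(1/(-11 + (6 + 0*(2*1*2))) - 8))*0 = (11*√(1/(-11 + (6 + 0*4)) - 8))*0 = (11*√(1/(-11 + (6 + 0)) - 8))*0 = (11*√(1/(-11 + 6) - 8))*0 = (11*√(1/(-5) - 8))*0 = (11*√(-⅕ - 8))*0 = (11*√(-41/5))*0 = (11*(I*√205/5))*0 = (11*I*√205/5)*0 = 0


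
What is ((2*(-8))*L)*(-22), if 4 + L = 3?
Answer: -352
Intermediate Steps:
L = -1 (L = -4 + 3 = -1)
((2*(-8))*L)*(-22) = ((2*(-8))*(-1))*(-22) = -16*(-1)*(-22) = 16*(-22) = -352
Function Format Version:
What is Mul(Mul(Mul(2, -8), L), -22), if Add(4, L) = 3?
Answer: -352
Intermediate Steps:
L = -1 (L = Add(-4, 3) = -1)
Mul(Mul(Mul(2, -8), L), -22) = Mul(Mul(Mul(2, -8), -1), -22) = Mul(Mul(-16, -1), -22) = Mul(16, -22) = -352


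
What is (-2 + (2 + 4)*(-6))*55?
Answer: -2090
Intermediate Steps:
(-2 + (2 + 4)*(-6))*55 = (-2 + 6*(-6))*55 = (-2 - 36)*55 = -38*55 = -2090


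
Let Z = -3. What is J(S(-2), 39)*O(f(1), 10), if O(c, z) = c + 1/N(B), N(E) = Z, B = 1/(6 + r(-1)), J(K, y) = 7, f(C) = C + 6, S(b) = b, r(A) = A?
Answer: 140/3 ≈ 46.667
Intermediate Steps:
f(C) = 6 + C
B = ⅕ (B = 1/(6 - 1) = 1/5 = ⅕ ≈ 0.20000)
N(E) = -3
O(c, z) = -⅓ + c (O(c, z) = c + 1/(-3) = c - ⅓ = -⅓ + c)
J(S(-2), 39)*O(f(1), 10) = 7*(-⅓ + (6 + 1)) = 7*(-⅓ + 7) = 7*(20/3) = 140/3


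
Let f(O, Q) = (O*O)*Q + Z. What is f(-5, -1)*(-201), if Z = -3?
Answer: 5628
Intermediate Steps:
f(O, Q) = -3 + Q*O² (f(O, Q) = (O*O)*Q - 3 = O²*Q - 3 = Q*O² - 3 = -3 + Q*O²)
f(-5, -1)*(-201) = (-3 - 1*(-5)²)*(-201) = (-3 - 1*25)*(-201) = (-3 - 25)*(-201) = -28*(-201) = 5628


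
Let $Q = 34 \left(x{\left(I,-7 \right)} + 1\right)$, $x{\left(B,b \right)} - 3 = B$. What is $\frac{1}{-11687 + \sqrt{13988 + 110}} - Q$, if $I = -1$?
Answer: $- \frac{13930342529}{136571871} - \frac{\sqrt{14098}}{136571871} \approx -102.0$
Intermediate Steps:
$x{\left(B,b \right)} = 3 + B$
$Q = 102$ ($Q = 34 \left(\left(3 - 1\right) + 1\right) = 34 \left(2 + 1\right) = 34 \cdot 3 = 102$)
$\frac{1}{-11687 + \sqrt{13988 + 110}} - Q = \frac{1}{-11687 + \sqrt{13988 + 110}} - 102 = \frac{1}{-11687 + \sqrt{14098}} - 102 = -102 + \frac{1}{-11687 + \sqrt{14098}}$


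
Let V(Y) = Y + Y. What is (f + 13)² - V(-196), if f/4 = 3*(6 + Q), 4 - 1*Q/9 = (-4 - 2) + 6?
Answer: 267681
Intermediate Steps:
V(Y) = 2*Y
Q = 36 (Q = 36 - 9*((-4 - 2) + 6) = 36 - 9*(-6 + 6) = 36 - 9*0 = 36 + 0 = 36)
f = 504 (f = 4*(3*(6 + 36)) = 4*(3*42) = 4*126 = 504)
(f + 13)² - V(-196) = (504 + 13)² - 2*(-196) = 517² - 1*(-392) = 267289 + 392 = 267681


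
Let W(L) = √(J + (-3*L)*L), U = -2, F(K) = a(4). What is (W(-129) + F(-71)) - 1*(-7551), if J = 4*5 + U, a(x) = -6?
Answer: 7545 + 3*I*√5545 ≈ 7545.0 + 223.39*I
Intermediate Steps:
F(K) = -6
J = 18 (J = 4*5 - 2 = 20 - 2 = 18)
W(L) = √(18 - 3*L²) (W(L) = √(18 + (-3*L)*L) = √(18 - 3*L²))
(W(-129) + F(-71)) - 1*(-7551) = (√(18 - 3*(-129)²) - 6) - 1*(-7551) = (√(18 - 3*16641) - 6) + 7551 = (√(18 - 49923) - 6) + 7551 = (√(-49905) - 6) + 7551 = (3*I*√5545 - 6) + 7551 = (-6 + 3*I*√5545) + 7551 = 7545 + 3*I*√5545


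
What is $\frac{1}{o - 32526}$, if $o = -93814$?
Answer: $- \frac{1}{126340} \approx -7.9152 \cdot 10^{-6}$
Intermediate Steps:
$\frac{1}{o - 32526} = \frac{1}{-93814 - 32526} = \frac{1}{-126340} = - \frac{1}{126340}$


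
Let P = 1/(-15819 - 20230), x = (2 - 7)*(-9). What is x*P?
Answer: -45/36049 ≈ -0.0012483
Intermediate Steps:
x = 45 (x = -5*(-9) = 45)
P = -1/36049 (P = 1/(-36049) = -1/36049 ≈ -2.7740e-5)
x*P = 45*(-1/36049) = -45/36049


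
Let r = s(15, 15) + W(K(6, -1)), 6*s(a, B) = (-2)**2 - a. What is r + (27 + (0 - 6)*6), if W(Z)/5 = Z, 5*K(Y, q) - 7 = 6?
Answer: 13/6 ≈ 2.1667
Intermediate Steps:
s(a, B) = 2/3 - a/6 (s(a, B) = ((-2)**2 - a)/6 = (4 - a)/6 = 2/3 - a/6)
K(Y, q) = 13/5 (K(Y, q) = 7/5 + (1/5)*6 = 7/5 + 6/5 = 13/5)
W(Z) = 5*Z
r = 67/6 (r = (2/3 - 1/6*15) + 5*(13/5) = (2/3 - 5/2) + 13 = -11/6 + 13 = 67/6 ≈ 11.167)
r + (27 + (0 - 6)*6) = 67/6 + (27 + (0 - 6)*6) = 67/6 + (27 - 6*6) = 67/6 + (27 - 36) = 67/6 - 9 = 13/6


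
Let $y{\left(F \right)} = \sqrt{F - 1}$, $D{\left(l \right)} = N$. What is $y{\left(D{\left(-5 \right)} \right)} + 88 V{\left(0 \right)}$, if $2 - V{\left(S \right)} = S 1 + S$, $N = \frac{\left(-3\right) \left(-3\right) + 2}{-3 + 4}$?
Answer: $176 + \sqrt{10} \approx 179.16$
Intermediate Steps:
$N = 11$ ($N = \frac{9 + 2}{1} = 11 \cdot 1 = 11$)
$D{\left(l \right)} = 11$
$y{\left(F \right)} = \sqrt{-1 + F}$
$V{\left(S \right)} = 2 - 2 S$ ($V{\left(S \right)} = 2 - \left(S 1 + S\right) = 2 - \left(S + S\right) = 2 - 2 S$)
$y{\left(D{\left(-5 \right)} \right)} + 88 V{\left(0 \right)} = \sqrt{-1 + 11} + 88 \left(2 - 0\right) = \sqrt{10} + 88 \left(2 + 0\right) = \sqrt{10} + 88 \cdot 2 = \sqrt{10} + 176 = 176 + \sqrt{10}$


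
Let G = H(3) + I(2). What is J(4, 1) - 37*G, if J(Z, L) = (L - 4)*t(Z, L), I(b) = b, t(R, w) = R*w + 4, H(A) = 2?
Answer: -172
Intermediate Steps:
t(R, w) = 4 + R*w
J(Z, L) = (-4 + L)*(4 + L*Z) (J(Z, L) = (L - 4)*(4 + Z*L) = (-4 + L)*(4 + L*Z))
G = 4 (G = 2 + 2 = 4)
J(4, 1) - 37*G = (-4 + 1)*(4 + 1*4) - 37*4 = -3*(4 + 4) - 148 = -3*8 - 148 = -24 - 148 = -172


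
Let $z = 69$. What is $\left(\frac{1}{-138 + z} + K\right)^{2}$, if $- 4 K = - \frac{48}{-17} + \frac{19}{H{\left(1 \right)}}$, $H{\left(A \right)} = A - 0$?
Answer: $\frac{658794889}{22014864} \approx 29.925$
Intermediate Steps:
$H{\left(A \right)} = A$ ($H{\left(A \right)} = A + 0 = A$)
$K = - \frac{371}{68}$ ($K = - \frac{- \frac{48}{-17} + \frac{19}{1}}{4} = - \frac{\left(-48\right) \left(- \frac{1}{17}\right) + 19 \cdot 1}{4} = - \frac{\frac{48}{17} + 19}{4} = \left(- \frac{1}{4}\right) \frac{371}{17} = - \frac{371}{68} \approx -5.4559$)
$\left(\frac{1}{-138 + z} + K\right)^{2} = \left(\frac{1}{-138 + 69} - \frac{371}{68}\right)^{2} = \left(\frac{1}{-69} - \frac{371}{68}\right)^{2} = \left(- \frac{1}{69} - \frac{371}{68}\right)^{2} = \left(- \frac{25667}{4692}\right)^{2} = \frac{658794889}{22014864}$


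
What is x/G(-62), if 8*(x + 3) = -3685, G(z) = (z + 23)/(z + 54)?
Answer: -3709/39 ≈ -95.103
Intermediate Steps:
G(z) = (23 + z)/(54 + z)
x = -3709/8 (x = -3 + (1/8)*(-3685) = -3 - 3685/8 = -3709/8 ≈ -463.63)
x/G(-62) = -3709*(54 - 62)/(23 - 62)/8 = -3709/(8*(-39/(-8))) = -3709/(8*((-1/8*(-39)))) = -3709/(8*39/8) = -3709/8*8/39 = -3709/39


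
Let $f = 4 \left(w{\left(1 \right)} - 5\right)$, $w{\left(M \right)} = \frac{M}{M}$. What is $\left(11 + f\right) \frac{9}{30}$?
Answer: $- \frac{3}{2} \approx -1.5$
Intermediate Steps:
$w{\left(M \right)} = 1$
$f = -16$ ($f = 4 \left(1 - 5\right) = 4 \left(-4\right) = -16$)
$\left(11 + f\right) \frac{9}{30} = \left(11 - 16\right) \frac{9}{30} = - 5 \cdot 9 \cdot \frac{1}{30} = \left(-5\right) \frac{3}{10} = - \frac{3}{2}$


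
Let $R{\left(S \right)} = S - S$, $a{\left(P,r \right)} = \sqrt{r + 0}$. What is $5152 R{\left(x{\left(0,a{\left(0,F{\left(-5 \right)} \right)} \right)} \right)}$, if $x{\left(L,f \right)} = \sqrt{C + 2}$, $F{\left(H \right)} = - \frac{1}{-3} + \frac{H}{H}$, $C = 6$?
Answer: $0$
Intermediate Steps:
$F{\left(H \right)} = \frac{4}{3}$ ($F{\left(H \right)} = \left(-1\right) \left(- \frac{1}{3}\right) + 1 = \frac{1}{3} + 1 = \frac{4}{3}$)
$a{\left(P,r \right)} = \sqrt{r}$
$x{\left(L,f \right)} = 2 \sqrt{2}$ ($x{\left(L,f \right)} = \sqrt{6 + 2} = \sqrt{8} = 2 \sqrt{2}$)
$R{\left(S \right)} = 0$
$5152 R{\left(x{\left(0,a{\left(0,F{\left(-5 \right)} \right)} \right)} \right)} = 5152 \cdot 0 = 0$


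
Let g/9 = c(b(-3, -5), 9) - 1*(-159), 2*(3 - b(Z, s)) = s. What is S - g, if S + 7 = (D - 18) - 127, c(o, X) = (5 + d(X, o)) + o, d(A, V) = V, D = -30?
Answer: -1757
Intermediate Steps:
b(Z, s) = 3 - s/2
c(o, X) = 5 + 2*o (c(o, X) = (5 + o) + o = 5 + 2*o)
S = -182 (S = -7 + ((-30 - 18) - 127) = -7 + (-48 - 127) = -7 - 175 = -182)
g = 1575 (g = 9*((5 + 2*(3 - 1/2*(-5))) - 1*(-159)) = 9*((5 + 2*(3 + 5/2)) + 159) = 9*((5 + 2*(11/2)) + 159) = 9*((5 + 11) + 159) = 9*(16 + 159) = 9*175 = 1575)
S - g = -182 - 1*1575 = -182 - 1575 = -1757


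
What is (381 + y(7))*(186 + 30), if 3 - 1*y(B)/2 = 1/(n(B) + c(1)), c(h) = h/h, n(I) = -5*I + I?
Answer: 83608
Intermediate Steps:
n(I) = -4*I
c(h) = 1
y(B) = 6 - 2/(1 - 4*B) (y(B) = 6 - 2/(-4*B + 1) = 6 - 2/(1 - 4*B))
(381 + y(7))*(186 + 30) = (381 + 4*(-1 + 6*7)/(-1 + 4*7))*(186 + 30) = (381 + 4*(-1 + 42)/(-1 + 28))*216 = (381 + 4*41/27)*216 = (381 + 4*(1/27)*41)*216 = (381 + 164/27)*216 = (10451/27)*216 = 83608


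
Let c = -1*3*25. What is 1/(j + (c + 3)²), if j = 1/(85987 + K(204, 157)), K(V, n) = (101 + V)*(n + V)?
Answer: 196092/1016540929 ≈ 0.00019290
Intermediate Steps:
c = -75 (c = -3*25 = -75)
K(V, n) = (101 + V)*(V + n)
j = 1/196092 (j = 1/(85987 + (204² + 101*204 + 101*157 + 204*157)) = 1/(85987 + (41616 + 20604 + 15857 + 32028)) = 1/(85987 + 110105) = 1/196092 ≈ 5.0996e-6)
1/(j + (c + 3)²) = 1/(1/196092 + (-75 + 3)²) = 1/(1/196092 + (-72)²) = 1/(1/196092 + 5184) = 1/(1016540929/196092) = 196092/1016540929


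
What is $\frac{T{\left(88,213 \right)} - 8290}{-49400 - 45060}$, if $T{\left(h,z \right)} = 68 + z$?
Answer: $\frac{8009}{94460} \approx 0.084787$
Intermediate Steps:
$\frac{T{\left(88,213 \right)} - 8290}{-49400 - 45060} = \frac{\left(68 + 213\right) - 8290}{-49400 - 45060} = \frac{281 - 8290}{-94460} = \left(-8009\right) \left(- \frac{1}{94460}\right) = \frac{8009}{94460}$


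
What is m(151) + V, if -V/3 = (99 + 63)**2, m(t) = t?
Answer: -78581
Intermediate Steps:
V = -78732 (V = -3*(99 + 63)**2 = -3*162**2 = -3*26244 = -78732)
m(151) + V = 151 - 78732 = -78581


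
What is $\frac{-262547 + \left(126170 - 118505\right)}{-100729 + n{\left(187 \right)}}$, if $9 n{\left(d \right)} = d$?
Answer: $\frac{1146969}{453187} \approx 2.5309$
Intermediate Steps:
$n{\left(d \right)} = \frac{d}{9}$
$\frac{-262547 + \left(126170 - 118505\right)}{-100729 + n{\left(187 \right)}} = \frac{-262547 + \left(126170 - 118505\right)}{-100729 + \frac{1}{9} \cdot 187} = \frac{-262547 + \left(126170 - 118505\right)}{-100729 + \frac{187}{9}} = \frac{-262547 + 7665}{- \frac{906374}{9}} = \left(-254882\right) \left(- \frac{9}{906374}\right) = \frac{1146969}{453187}$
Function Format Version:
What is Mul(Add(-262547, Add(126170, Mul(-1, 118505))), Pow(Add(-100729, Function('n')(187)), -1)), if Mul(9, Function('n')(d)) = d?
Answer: Rational(1146969, 453187) ≈ 2.5309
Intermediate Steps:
Function('n')(d) = Mul(Rational(1, 9), d)
Mul(Add(-262547, Add(126170, Mul(-1, 118505))), Pow(Add(-100729, Function('n')(187)), -1)) = Mul(Add(-262547, Add(126170, Mul(-1, 118505))), Pow(Add(-100729, Mul(Rational(1, 9), 187)), -1)) = Mul(Add(-262547, Add(126170, -118505)), Pow(Add(-100729, Rational(187, 9)), -1)) = Mul(Add(-262547, 7665), Pow(Rational(-906374, 9), -1)) = Mul(-254882, Rational(-9, 906374)) = Rational(1146969, 453187)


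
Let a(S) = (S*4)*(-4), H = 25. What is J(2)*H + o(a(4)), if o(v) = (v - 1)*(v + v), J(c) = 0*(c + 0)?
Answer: 8320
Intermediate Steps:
J(c) = 0 (J(c) = 0*c = 0)
a(S) = -16*S (a(S) = (4*S)*(-4) = -16*S)
o(v) = 2*v*(-1 + v) (o(v) = (-1 + v)*(2*v) = 2*v*(-1 + v))
J(2)*H + o(a(4)) = 0*25 + 2*(-16*4)*(-1 - 16*4) = 0 + 2*(-64)*(-1 - 64) = 0 + 2*(-64)*(-65) = 0 + 8320 = 8320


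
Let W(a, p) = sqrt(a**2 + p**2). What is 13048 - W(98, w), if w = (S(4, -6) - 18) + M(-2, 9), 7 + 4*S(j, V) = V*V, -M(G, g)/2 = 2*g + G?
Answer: 13048 - sqrt(182905)/4 ≈ 12941.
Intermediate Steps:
M(G, g) = -4*g - 2*G (M(G, g) = -2*(2*g + G) = -2*(G + 2*g) = -4*g - 2*G)
S(j, V) = -7/4 + V**2/4 (S(j, V) = -7/4 + (V*V)/4 = -7/4 + V**2/4)
w = -171/4 (w = ((-7/4 + (1/4)*(-6)**2) - 18) + (-4*9 - 2*(-2)) = ((-7/4 + (1/4)*36) - 18) + (-36 + 4) = ((-7/4 + 9) - 18) - 32 = (29/4 - 18) - 32 = -43/4 - 32 = -171/4 ≈ -42.750)
13048 - W(98, w) = 13048 - sqrt(98**2 + (-171/4)**2) = 13048 - sqrt(9604 + 29241/16) = 13048 - sqrt(182905/16) = 13048 - sqrt(182905)/4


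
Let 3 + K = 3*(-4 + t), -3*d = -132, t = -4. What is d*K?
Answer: -1188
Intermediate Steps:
d = 44 (d = -⅓*(-132) = 44)
K = -27 (K = -3 + 3*(-4 - 4) = -3 + 3*(-8) = -3 - 24 = -27)
d*K = 44*(-27) = -1188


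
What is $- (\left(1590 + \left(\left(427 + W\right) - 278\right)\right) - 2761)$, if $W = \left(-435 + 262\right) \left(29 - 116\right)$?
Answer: $-14029$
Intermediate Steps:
$W = 15051$ ($W = - 173 \left(29 - 116\right) = \left(-173\right) \left(-87\right) = 15051$)
$- (\left(1590 + \left(\left(427 + W\right) - 278\right)\right) - 2761) = - (\left(1590 + \left(\left(427 + 15051\right) - 278\right)\right) - 2761) = - (\left(1590 + \left(15478 - 278\right)\right) - 2761) = - (\left(1590 + 15200\right) - 2761) = - (16790 - 2761) = \left(-1\right) 14029 = -14029$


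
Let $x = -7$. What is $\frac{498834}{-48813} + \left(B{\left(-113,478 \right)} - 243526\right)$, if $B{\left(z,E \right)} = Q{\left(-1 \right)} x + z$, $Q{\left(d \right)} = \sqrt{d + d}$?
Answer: $- \frac{3964416447}{16271} - 7 i \sqrt{2} \approx -2.4365 \cdot 10^{5} - 9.8995 i$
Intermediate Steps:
$Q{\left(d \right)} = \sqrt{2} \sqrt{d}$ ($Q{\left(d \right)} = \sqrt{2 d} = \sqrt{2} \sqrt{d}$)
$B{\left(z,E \right)} = z - 7 i \sqrt{2}$ ($B{\left(z,E \right)} = \sqrt{2} \sqrt{-1} \left(-7\right) + z = \sqrt{2} i \left(-7\right) + z = i \sqrt{2} \left(-7\right) + z = - 7 i \sqrt{2} + z = z - 7 i \sqrt{2}$)
$\frac{498834}{-48813} + \left(B{\left(-113,478 \right)} - 243526\right) = \frac{498834}{-48813} - \left(243639 + 7 i \sqrt{2}\right) = 498834 \left(- \frac{1}{48813}\right) - \left(243639 + 7 i \sqrt{2}\right) = - \frac{166278}{16271} - \left(243639 + 7 i \sqrt{2}\right) = - \frac{3964416447}{16271} - 7 i \sqrt{2}$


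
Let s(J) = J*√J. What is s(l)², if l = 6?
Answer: 216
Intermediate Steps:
s(J) = J^(3/2)
s(l)² = (6^(3/2))² = (6*√6)² = 216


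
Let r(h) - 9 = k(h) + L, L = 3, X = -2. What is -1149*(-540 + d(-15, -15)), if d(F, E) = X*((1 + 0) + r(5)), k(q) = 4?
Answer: 659526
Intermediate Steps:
r(h) = 16 (r(h) = 9 + (4 + 3) = 9 + 7 = 16)
d(F, E) = -34 (d(F, E) = -2*((1 + 0) + 16) = -2*(1 + 16) = -2*17 = -34)
-1149*(-540 + d(-15, -15)) = -1149*(-540 - 34) = -1149*(-574) = 659526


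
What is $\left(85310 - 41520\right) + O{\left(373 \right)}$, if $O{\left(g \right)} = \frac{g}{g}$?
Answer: $43791$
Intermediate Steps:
$O{\left(g \right)} = 1$
$\left(85310 - 41520\right) + O{\left(373 \right)} = \left(85310 - 41520\right) + 1 = 43790 + 1 = 43791$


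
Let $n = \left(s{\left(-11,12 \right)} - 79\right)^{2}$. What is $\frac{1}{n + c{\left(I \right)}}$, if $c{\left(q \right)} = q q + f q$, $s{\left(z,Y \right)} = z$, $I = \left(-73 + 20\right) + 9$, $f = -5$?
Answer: $\frac{1}{10256} \approx 9.7504 \cdot 10^{-5}$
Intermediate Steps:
$I = -44$ ($I = -53 + 9 = -44$)
$c{\left(q \right)} = q^{2} - 5 q$ ($c{\left(q \right)} = q q - 5 q = q^{2} - 5 q$)
$n = 8100$ ($n = \left(-11 - 79\right)^{2} = \left(-90\right)^{2} = 8100$)
$\frac{1}{n + c{\left(I \right)}} = \frac{1}{8100 - 44 \left(-5 - 44\right)} = \frac{1}{8100 - -2156} = \frac{1}{8100 + 2156} = \frac{1}{10256}$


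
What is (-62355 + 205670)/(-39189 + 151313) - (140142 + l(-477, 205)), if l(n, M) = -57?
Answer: -15706747225/112124 ≈ -1.4008e+5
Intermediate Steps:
(-62355 + 205670)/(-39189 + 151313) - (140142 + l(-477, 205)) = (-62355 + 205670)/(-39189 + 151313) - (140142 - 57) = 143315/112124 - 1*140085 = 143315*(1/112124) - 140085 = 143315/112124 - 140085 = -15706747225/112124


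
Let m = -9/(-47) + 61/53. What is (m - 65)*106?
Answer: -317142/47 ≈ -6747.7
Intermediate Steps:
m = 3344/2491 (m = -9*(-1/47) + 61*(1/53) = 9/47 + 61/53 = 3344/2491 ≈ 1.3424)
(m - 65)*106 = (3344/2491 - 65)*106 = -158571/2491*106 = -317142/47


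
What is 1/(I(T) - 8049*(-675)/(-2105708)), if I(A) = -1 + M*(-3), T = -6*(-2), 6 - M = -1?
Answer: -2105708/51758651 ≈ -0.040683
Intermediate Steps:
M = 7 (M = 6 - 1*(-1) = 6 + 1 = 7)
T = 12
I(A) = -22 (I(A) = -1 + 7*(-3) = -1 - 21 = -22)
1/(I(T) - 8049*(-675)/(-2105708)) = 1/(-22 - 8049*(-675)/(-2105708)) = 1/(-22 + 5433075*(-1/2105708)) = 1/(-22 - 5433075/2105708) = 1/(-51758651/2105708) = -2105708/51758651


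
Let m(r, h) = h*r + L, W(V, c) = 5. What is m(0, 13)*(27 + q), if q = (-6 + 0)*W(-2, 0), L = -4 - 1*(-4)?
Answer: 0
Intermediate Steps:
L = 0 (L = -4 + 4 = 0)
m(r, h) = h*r (m(r, h) = h*r + 0 = h*r)
q = -30 (q = (-6 + 0)*5 = -6*5 = -30)
m(0, 13)*(27 + q) = (13*0)*(27 - 30) = 0*(-3) = 0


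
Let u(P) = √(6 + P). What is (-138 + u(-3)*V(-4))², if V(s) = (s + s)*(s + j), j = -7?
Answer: 42276 - 24288*√3 ≈ 207.95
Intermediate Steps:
V(s) = 2*s*(-7 + s) (V(s) = (s + s)*(s - 7) = (2*s)*(-7 + s) = 2*s*(-7 + s))
(-138 + u(-3)*V(-4))² = (-138 + √(6 - 3)*(2*(-4)*(-7 - 4)))² = (-138 + √3*(2*(-4)*(-11)))² = (-138 + √3*88)² = (-138 + 88*√3)²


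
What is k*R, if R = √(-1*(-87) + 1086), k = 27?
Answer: 27*√1173 ≈ 924.73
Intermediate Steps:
R = √1173 (R = √(87 + 1086) = √1173 ≈ 34.249)
k*R = 27*√1173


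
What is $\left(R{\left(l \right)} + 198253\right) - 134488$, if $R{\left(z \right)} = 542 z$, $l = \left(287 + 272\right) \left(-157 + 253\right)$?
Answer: $29149653$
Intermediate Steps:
$l = 53664$ ($l = 559 \cdot 96 = 53664$)
$\left(R{\left(l \right)} + 198253\right) - 134488 = \left(542 \cdot 53664 + 198253\right) - 134488 = \left(29085888 + 198253\right) - 134488 = 29284141 - 134488 = 29149653$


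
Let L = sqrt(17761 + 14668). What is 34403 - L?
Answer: 34403 - sqrt(32429) ≈ 34223.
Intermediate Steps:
L = sqrt(32429) ≈ 180.08
34403 - L = 34403 - sqrt(32429)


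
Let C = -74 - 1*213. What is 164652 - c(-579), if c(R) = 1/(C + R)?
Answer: 142588633/866 ≈ 1.6465e+5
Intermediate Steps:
C = -287 (C = -74 - 213 = -287)
c(R) = 1/(-287 + R)
164652 - c(-579) = 164652 - 1/(-287 - 579) = 164652 - 1/(-866) = 164652 - 1*(-1/866) = 164652 + 1/866 = 142588633/866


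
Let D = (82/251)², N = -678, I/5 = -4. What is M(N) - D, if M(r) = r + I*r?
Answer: 811572158/63001 ≈ 12882.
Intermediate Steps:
I = -20 (I = 5*(-4) = -20)
D = 6724/63001 (D = (82*(1/251))² = (82/251)² = 6724/63001 ≈ 0.10673)
M(r) = -19*r (M(r) = r - 20*r = -19*r)
M(N) - D = -19*(-678) - 1*6724/63001 = 12882 - 6724/63001 = 811572158/63001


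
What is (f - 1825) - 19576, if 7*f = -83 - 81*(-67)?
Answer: -144463/7 ≈ -20638.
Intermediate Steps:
f = 5344/7 (f = (-83 - 81*(-67))/7 = (-83 + 5427)/7 = (1/7)*5344 = 5344/7 ≈ 763.43)
(f - 1825) - 19576 = (5344/7 - 1825) - 19576 = -7431/7 - 19576 = -144463/7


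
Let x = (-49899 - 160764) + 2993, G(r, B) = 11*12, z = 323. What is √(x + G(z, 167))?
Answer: I*√207538 ≈ 455.56*I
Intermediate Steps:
G(r, B) = 132
x = -207670 (x = -210663 + 2993 = -207670)
√(x + G(z, 167)) = √(-207670 + 132) = √(-207538) = I*√207538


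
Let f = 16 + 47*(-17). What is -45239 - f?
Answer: -44456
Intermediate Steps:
f = -783 (f = 16 - 799 = -783)
-45239 - f = -45239 - 1*(-783) = -45239 + 783 = -44456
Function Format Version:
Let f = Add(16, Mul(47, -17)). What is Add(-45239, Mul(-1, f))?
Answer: -44456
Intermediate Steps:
f = -783 (f = Add(16, -799) = -783)
Add(-45239, Mul(-1, f)) = Add(-45239, Mul(-1, -783)) = Add(-45239, 783) = -44456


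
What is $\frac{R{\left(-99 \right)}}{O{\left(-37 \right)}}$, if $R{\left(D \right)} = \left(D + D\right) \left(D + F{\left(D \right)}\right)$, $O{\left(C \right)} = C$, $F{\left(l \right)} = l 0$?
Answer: $- \frac{19602}{37} \approx -529.78$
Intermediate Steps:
$F{\left(l \right)} = 0$
$R{\left(D \right)} = 2 D^{2}$ ($R{\left(D \right)} = \left(D + D\right) \left(D + 0\right) = 2 D D = 2 D^{2}$)
$\frac{R{\left(-99 \right)}}{O{\left(-37 \right)}} = \frac{2 \left(-99\right)^{2}}{-37} = 2 \cdot 9801 \left(- \frac{1}{37}\right) = 19602 \left(- \frac{1}{37}\right) = - \frac{19602}{37}$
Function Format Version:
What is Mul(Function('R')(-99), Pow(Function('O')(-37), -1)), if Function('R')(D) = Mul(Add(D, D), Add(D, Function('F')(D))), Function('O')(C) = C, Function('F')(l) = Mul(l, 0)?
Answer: Rational(-19602, 37) ≈ -529.78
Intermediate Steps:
Function('F')(l) = 0
Function('R')(D) = Mul(2, Pow(D, 2)) (Function('R')(D) = Mul(Add(D, D), Add(D, 0)) = Mul(Mul(2, D), D) = Mul(2, Pow(D, 2)))
Mul(Function('R')(-99), Pow(Function('O')(-37), -1)) = Mul(Mul(2, Pow(-99, 2)), Pow(-37, -1)) = Mul(Mul(2, 9801), Rational(-1, 37)) = Mul(19602, Rational(-1, 37)) = Rational(-19602, 37)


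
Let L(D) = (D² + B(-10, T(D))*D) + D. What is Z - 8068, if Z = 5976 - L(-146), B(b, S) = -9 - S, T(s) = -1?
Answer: -24430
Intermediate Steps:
L(D) = D² - 7*D (L(D) = (D² + (-9 - 1*(-1))*D) + D = (D² + (-9 + 1)*D) + D = (D² - 8*D) + D = D² - 7*D)
Z = -16362 (Z = 5976 - (-146)*(-7 - 146) = 5976 - (-146)*(-153) = 5976 - 1*22338 = 5976 - 22338 = -16362)
Z - 8068 = -16362 - 8068 = -24430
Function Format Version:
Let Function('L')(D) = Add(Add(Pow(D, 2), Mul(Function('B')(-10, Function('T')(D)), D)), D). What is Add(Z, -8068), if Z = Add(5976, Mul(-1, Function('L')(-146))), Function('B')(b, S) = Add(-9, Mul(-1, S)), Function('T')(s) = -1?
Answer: -24430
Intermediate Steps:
Function('L')(D) = Add(Pow(D, 2), Mul(-7, D)) (Function('L')(D) = Add(Add(Pow(D, 2), Mul(Add(-9, Mul(-1, -1)), D)), D) = Add(Add(Pow(D, 2), Mul(Add(-9, 1), D)), D) = Add(Add(Pow(D, 2), Mul(-8, D)), D) = Add(Pow(D, 2), Mul(-7, D)))
Z = -16362 (Z = Add(5976, Mul(-1, Mul(-146, Add(-7, -146)))) = Add(5976, Mul(-1, Mul(-146, -153))) = Add(5976, Mul(-1, 22338)) = Add(5976, -22338) = -16362)
Add(Z, -8068) = Add(-16362, -8068) = -24430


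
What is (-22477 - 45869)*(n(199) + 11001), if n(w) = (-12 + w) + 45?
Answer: -767730618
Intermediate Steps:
n(w) = 33 + w
(-22477 - 45869)*(n(199) + 11001) = (-22477 - 45869)*((33 + 199) + 11001) = -68346*(232 + 11001) = -68346*11233 = -767730618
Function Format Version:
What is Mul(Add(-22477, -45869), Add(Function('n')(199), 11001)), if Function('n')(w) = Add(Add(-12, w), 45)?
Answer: -767730618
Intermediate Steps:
Function('n')(w) = Add(33, w)
Mul(Add(-22477, -45869), Add(Function('n')(199), 11001)) = Mul(Add(-22477, -45869), Add(Add(33, 199), 11001)) = Mul(-68346, Add(232, 11001)) = Mul(-68346, 11233) = -767730618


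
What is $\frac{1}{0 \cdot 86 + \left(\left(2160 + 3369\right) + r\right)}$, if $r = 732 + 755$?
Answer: $\frac{1}{7016} \approx 0.00014253$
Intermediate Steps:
$r = 1487$
$\frac{1}{0 \cdot 86 + \left(\left(2160 + 3369\right) + r\right)} = \frac{1}{0 \cdot 86 + \left(\left(2160 + 3369\right) + 1487\right)} = \frac{1}{0 + \left(5529 + 1487\right)} = \frac{1}{0 + 7016} = \frac{1}{7016}$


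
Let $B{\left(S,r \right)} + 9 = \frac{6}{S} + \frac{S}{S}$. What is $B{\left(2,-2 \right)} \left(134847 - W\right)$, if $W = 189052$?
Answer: $271025$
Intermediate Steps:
$B{\left(S,r \right)} = -8 + \frac{6}{S}$ ($B{\left(S,r \right)} = -9 + \left(\frac{6}{S} + \frac{S}{S}\right) = -9 + \left(\frac{6}{S} + 1\right) = -9 + \left(1 + \frac{6}{S}\right) = -8 + \frac{6}{S}$)
$B{\left(2,-2 \right)} \left(134847 - W\right) = \left(-8 + \frac{6}{2}\right) \left(134847 - 189052\right) = \left(-8 + 6 \cdot \frac{1}{2}\right) \left(134847 - 189052\right) = \left(-8 + 3\right) \left(-54205\right) = \left(-5\right) \left(-54205\right) = 271025$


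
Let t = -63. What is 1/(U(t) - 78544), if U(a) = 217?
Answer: -1/78327 ≈ -1.2767e-5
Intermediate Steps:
1/(U(t) - 78544) = 1/(217 - 78544) = 1/(-78327) = -1/78327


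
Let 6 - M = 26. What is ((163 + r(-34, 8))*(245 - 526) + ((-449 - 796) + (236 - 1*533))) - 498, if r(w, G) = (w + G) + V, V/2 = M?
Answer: -29297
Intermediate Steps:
M = -20 (M = 6 - 1*26 = 6 - 26 = -20)
V = -40 (V = 2*(-20) = -40)
r(w, G) = -40 + G + w (r(w, G) = (w + G) - 40 = (G + w) - 40 = -40 + G + w)
((163 + r(-34, 8))*(245 - 526) + ((-449 - 796) + (236 - 1*533))) - 498 = ((163 + (-40 + 8 - 34))*(245 - 526) + ((-449 - 796) + (236 - 1*533))) - 498 = ((163 - 66)*(-281) + (-1245 + (236 - 533))) - 498 = (97*(-281) + (-1245 - 297)) - 498 = (-27257 - 1542) - 498 = -28799 - 498 = -29297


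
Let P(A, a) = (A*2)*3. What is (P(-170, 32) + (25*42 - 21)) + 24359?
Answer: 24368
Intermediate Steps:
P(A, a) = 6*A (P(A, a) = (2*A)*3 = 6*A)
(P(-170, 32) + (25*42 - 21)) + 24359 = (6*(-170) + (25*42 - 21)) + 24359 = (-1020 + (1050 - 21)) + 24359 = (-1020 + 1029) + 24359 = 9 + 24359 = 24368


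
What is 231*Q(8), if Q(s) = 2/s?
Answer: 231/4 ≈ 57.750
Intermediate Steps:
231*Q(8) = 231*(2/8) = 231*(2*(⅛)) = 231*(¼) = 231/4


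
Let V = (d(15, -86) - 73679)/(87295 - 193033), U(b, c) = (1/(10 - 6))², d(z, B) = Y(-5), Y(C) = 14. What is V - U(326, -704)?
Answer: 178817/281968 ≈ 0.63417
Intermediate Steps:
d(z, B) = 14
U(b, c) = 1/16 (U(b, c) = (1/4)² = (¼)² = 1/16)
V = 24555/35246 (V = (14 - 73679)/(87295 - 193033) = -73665/(-105738) = -73665*(-1/105738) = 24555/35246 ≈ 0.69667)
V - U(326, -704) = 24555/35246 - 1*1/16 = 24555/35246 - 1/16 = 178817/281968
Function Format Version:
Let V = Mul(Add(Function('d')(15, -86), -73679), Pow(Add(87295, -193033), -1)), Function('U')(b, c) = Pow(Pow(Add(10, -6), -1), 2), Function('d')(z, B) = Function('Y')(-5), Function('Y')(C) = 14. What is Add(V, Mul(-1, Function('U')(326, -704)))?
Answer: Rational(178817, 281968) ≈ 0.63417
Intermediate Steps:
Function('d')(z, B) = 14
Function('U')(b, c) = Rational(1, 16) (Function('U')(b, c) = Pow(Pow(4, -1), 2) = Pow(Rational(1, 4), 2) = Rational(1, 16))
V = Rational(24555, 35246) (V = Mul(Add(14, -73679), Pow(Add(87295, -193033), -1)) = Mul(-73665, Pow(-105738, -1)) = Mul(-73665, Rational(-1, 105738)) = Rational(24555, 35246) ≈ 0.69667)
Add(V, Mul(-1, Function('U')(326, -704))) = Add(Rational(24555, 35246), Mul(-1, Rational(1, 16))) = Add(Rational(24555, 35246), Rational(-1, 16)) = Rational(178817, 281968)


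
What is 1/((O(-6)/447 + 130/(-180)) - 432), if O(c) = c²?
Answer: -2682/1160345 ≈ -0.0023114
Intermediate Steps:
1/((O(-6)/447 + 130/(-180)) - 432) = 1/(((-6)²/447 + 130/(-180)) - 432) = 1/((36*(1/447) + 130*(-1/180)) - 432) = 1/((12/149 - 13/18) - 432) = 1/(-1721/2682 - 432) = 1/(-1160345/2682) = -2682/1160345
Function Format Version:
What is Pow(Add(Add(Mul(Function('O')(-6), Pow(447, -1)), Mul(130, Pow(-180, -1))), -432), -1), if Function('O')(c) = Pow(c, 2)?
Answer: Rational(-2682, 1160345) ≈ -0.0023114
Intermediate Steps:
Pow(Add(Add(Mul(Function('O')(-6), Pow(447, -1)), Mul(130, Pow(-180, -1))), -432), -1) = Pow(Add(Add(Mul(Pow(-6, 2), Pow(447, -1)), Mul(130, Pow(-180, -1))), -432), -1) = Pow(Add(Add(Mul(36, Rational(1, 447)), Mul(130, Rational(-1, 180))), -432), -1) = Pow(Add(Add(Rational(12, 149), Rational(-13, 18)), -432), -1) = Pow(Add(Rational(-1721, 2682), -432), -1) = Pow(Rational(-1160345, 2682), -1) = Rational(-2682, 1160345)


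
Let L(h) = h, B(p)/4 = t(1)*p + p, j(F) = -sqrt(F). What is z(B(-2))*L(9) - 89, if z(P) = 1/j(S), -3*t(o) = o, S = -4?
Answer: -89 + 9*I/2 ≈ -89.0 + 4.5*I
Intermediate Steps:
t(o) = -o/3
B(p) = 8*p/3 (B(p) = 4*((-1/3*1)*p + p) = 4*(-p/3 + p) = 4*(2*p/3) = 8*p/3)
z(P) = I/2 (z(P) = 1/(-sqrt(-4)) = 1/(-2*I) = I/2)
z(B(-2))*L(9) - 89 = (I/2)*9 - 89 = 9*I/2 - 89 = -89 + 9*I/2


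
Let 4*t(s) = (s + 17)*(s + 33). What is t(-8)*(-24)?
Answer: -1350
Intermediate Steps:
t(s) = (17 + s)*(33 + s)/4 (t(s) = ((s + 17)*(s + 33))/4 = ((17 + s)*(33 + s))/4 = (17 + s)*(33 + s)/4)
t(-8)*(-24) = (561/4 + (¼)*(-8)² + (25/2)*(-8))*(-24) = (561/4 + (¼)*64 - 100)*(-24) = (561/4 + 16 - 100)*(-24) = (225/4)*(-24) = -1350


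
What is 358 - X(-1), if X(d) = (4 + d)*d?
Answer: 361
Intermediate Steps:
X(d) = d*(4 + d)
358 - X(-1) = 358 - (-1)*(4 - 1) = 358 - (-1)*3 = 358 - 1*(-3) = 358 + 3 = 361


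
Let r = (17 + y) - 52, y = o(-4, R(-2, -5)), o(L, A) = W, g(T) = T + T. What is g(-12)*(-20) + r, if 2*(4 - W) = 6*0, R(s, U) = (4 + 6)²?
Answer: 449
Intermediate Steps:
g(T) = 2*T
R(s, U) = 100 (R(s, U) = 10² = 100)
W = 4 (W = 4 - 3*0 = 4 - ½*0 = 4 + 0 = 4)
o(L, A) = 4
y = 4
r = -31 (r = (17 + 4) - 52 = 21 - 52 = -31)
g(-12)*(-20) + r = (2*(-12))*(-20) - 31 = -24*(-20) - 31 = 480 - 31 = 449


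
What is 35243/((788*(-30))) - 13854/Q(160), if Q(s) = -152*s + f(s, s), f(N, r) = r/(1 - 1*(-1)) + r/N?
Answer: -526746517/573009960 ≈ -0.91926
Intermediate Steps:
f(N, r) = r/2 + r/N (f(N, r) = r/(1 + 1) + r/N = r/2 + r/N)
Q(s) = 1 - 303*s/2 (Q(s) = -152*s + (s/2 + s/s) = -152*s + (s/2 + 1) = -152*s + (1 + s/2) = 1 - 303*s/2)
35243/((788*(-30))) - 13854/Q(160) = 35243/((788*(-30))) - 13854/(1 - 303/2*160) = 35243/(-23640) - 13854/(1 - 24240) = 35243*(-1/23640) - 13854/(-24239) = -35243/23640 - 13854*(-1/24239) = -35243/23640 + 13854/24239 = -526746517/573009960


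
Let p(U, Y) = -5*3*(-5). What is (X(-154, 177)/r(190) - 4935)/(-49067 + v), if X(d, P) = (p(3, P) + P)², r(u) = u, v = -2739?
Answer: 437073/4921570 ≈ 0.088808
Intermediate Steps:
p(U, Y) = 75 (p(U, Y) = -15*(-5) = 75)
X(d, P) = (75 + P)²
(X(-154, 177)/r(190) - 4935)/(-49067 + v) = ((75 + 177)²/190 - 4935)/(-49067 - 2739) = (252²*(1/190) - 4935)/(-51806) = (63504*(1/190) - 4935)*(-1/51806) = (31752/95 - 4935)*(-1/51806) = -437073/95*(-1/51806) = 437073/4921570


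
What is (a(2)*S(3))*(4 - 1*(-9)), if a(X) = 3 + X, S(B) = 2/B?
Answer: 130/3 ≈ 43.333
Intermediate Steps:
(a(2)*S(3))*(4 - 1*(-9)) = ((3 + 2)*(2/3))*(4 - 1*(-9)) = (5*(2*(⅓)))*(4 + 9) = (5*(⅔))*13 = (10/3)*13 = 130/3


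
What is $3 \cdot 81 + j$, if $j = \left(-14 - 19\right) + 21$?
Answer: $231$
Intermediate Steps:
$j = -12$ ($j = \left(-14 - 19\right) + 21 = -33 + 21 = -12$)
$3 \cdot 81 + j = 3 \cdot 81 - 12 = 243 - 12 = 231$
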